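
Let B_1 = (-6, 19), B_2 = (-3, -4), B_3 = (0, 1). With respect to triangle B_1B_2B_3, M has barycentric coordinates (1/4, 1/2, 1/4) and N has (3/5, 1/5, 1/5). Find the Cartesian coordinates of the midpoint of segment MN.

(-18/5, 69/10)

Barycentric coordinates of the midpoint are the average: (17/40, 7/20, 9/40).
Converting: (17/40)·B_1 + (7/20)·B_2 + (9/40)·B_3 = (-18/5, 69/10).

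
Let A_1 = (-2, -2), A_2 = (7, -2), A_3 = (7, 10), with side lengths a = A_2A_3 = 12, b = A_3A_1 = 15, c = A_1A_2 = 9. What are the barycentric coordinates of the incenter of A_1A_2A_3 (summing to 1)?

(1/3, 5/12, 1/4)

The incenter has barycentric coordinates proportional to the opposite side lengths: (12 : 15 : 9).
Normalizing by 12+15+9 = 36 gives (1/3, 5/12, 1/4).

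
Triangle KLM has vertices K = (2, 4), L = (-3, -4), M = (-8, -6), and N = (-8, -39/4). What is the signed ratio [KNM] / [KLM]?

[KLM] = ½·(2·(-4−(-6)) + (-3)·(-6−4) + (-8)·(4−(-4))) = ½·(4 + 30 − 64) = -15.
[KNM] = ½·(2·(-39/4−(-6)) + (-8)·(-6−4) + (-8)·(4−(-39/4))) = ½·(-15/2 + 80 − 110) = -75/4, so the ratio is (-75/4)/(-15) = 5/4.

5/4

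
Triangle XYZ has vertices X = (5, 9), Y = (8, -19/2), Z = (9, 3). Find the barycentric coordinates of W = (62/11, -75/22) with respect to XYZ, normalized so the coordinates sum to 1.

Signed area of the reference triangle: [XYZ] = ½·(5·(-19/2−3) + 8·(3−9) + 9·(9−(-19/2))) = ½·(-125/2 − 48 + 333/2) = 28.
[WYZ] = ½·((62/11)·(-19/2−3) + 8·(3−(-75/22)) + 9·(-75/22−(-19/2))) = ½·(-775/11 + 564/11 + 603/11) = 196/11, so the X-coordinate is (196/11)/28 = 7/11.
[XWZ] = ½·(5·(-75/22−3) + (62/11)·(3−9) + 9·(9−(-75/22))) = ½·(-705/22 − 372/11 + 2457/22) = 252/11, so the Y-coordinate is 9/11.
[XYW] = ½·(5·(-19/2−(-75/22)) + 8·(-75/22−9) + (62/11)·(9−(-19/2))) = ½·(-335/11 − 1092/11 + 1147/11) = -140/11, so the Z-coordinate is -5/11.
Check: 7/11 + 9/11 − 5/11 = 1.

(7/11, 9/11, -5/11)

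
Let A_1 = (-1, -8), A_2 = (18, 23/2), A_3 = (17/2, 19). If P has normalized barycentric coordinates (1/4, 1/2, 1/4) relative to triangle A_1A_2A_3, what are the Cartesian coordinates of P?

(87/8, 17/2)

P = (1/4)·A_1 + (1/2)·A_2 + (1/4)·A_3.
x-coordinate: (1/4)·(-1) + (1/2)·18 + (1/4)·(17/2) = 87/8.
y-coordinate: (1/4)·(-8) + (1/2)·(23/2) + (1/4)·19 = 17/2.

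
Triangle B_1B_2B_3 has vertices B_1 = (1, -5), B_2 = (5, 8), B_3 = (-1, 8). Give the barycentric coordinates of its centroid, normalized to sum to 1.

The centroid is the average of the vertices, so each weight is 1/3.

(1/3, 1/3, 1/3)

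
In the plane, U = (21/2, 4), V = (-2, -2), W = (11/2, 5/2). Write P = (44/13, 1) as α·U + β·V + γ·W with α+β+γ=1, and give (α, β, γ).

Signed area of the reference triangle: [UVW] = ½·((21/2)·(-2−(5/2)) + (-2)·(5/2−4) + (11/2)·(4−(-2))) = ½·(-189/4 + 3 + 33) = -45/8.
[PVW] = ½·((44/13)·(-2−(5/2)) + (-2)·(5/2−1) + (11/2)·(1−(-2))) = ½·(-198/13 − 3 + 33/2) = -45/52, so the U-coordinate is (-45/52)/(-45/8) = 2/13.
[UPW] = ½·((21/2)·(1−(5/2)) + (44/13)·(5/2−4) + (11/2)·(4−1)) = ½·(-63/4 − 66/13 + 33/2) = -225/104, so the V-coordinate is 5/13.
[UVP] = ½·((21/2)·(-2−1) + (-2)·(1−4) + (44/13)·(4−(-2))) = ½·(-63/2 + 6 + 264/13) = -135/52, so the W-coordinate is 6/13.

(2/13, 5/13, 6/13)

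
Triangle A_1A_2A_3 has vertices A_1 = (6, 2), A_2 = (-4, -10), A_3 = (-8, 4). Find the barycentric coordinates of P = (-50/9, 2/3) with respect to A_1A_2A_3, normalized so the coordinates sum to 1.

(1/9, 2/9, 2/3)

Signed area of the reference triangle: [A_1A_2A_3] = ½·(6·(-10−4) + (-4)·(4−2) + (-8)·(2−(-10))) = ½·(-84 − 8 − 96) = -94.
[PA_2A_3] = ½·((-50/9)·(-10−4) + (-4)·(4−(2/3)) + (-8)·(2/3−(-10))) = ½·(700/9 − 40/3 − 256/3) = -94/9, so the A_1-coordinate is (-94/9)/(-94) = 1/9.
[A_1PA_3] = ½·(6·(2/3−4) + (-50/9)·(4−2) + (-8)·(2−(2/3))) = ½·(-20 − 100/9 − 32/3) = -188/9, so the A_2-coordinate is 2/9.
[A_1A_2P] = ½·(6·(-10−(2/3)) + (-4)·(2/3−2) + (-50/9)·(2−(-10))) = ½·(-64 + 16/3 − 200/3) = -188/3, so the A_3-coordinate is 2/3.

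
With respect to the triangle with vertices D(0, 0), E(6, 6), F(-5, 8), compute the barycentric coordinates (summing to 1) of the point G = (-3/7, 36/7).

Signed area of the reference triangle: [DEF] = ½·(0·(6−8) + 6·(8−0) + (-5)·(0−6)) = ½·(0 + 48 + 30) = 39.
[GEF] = ½·((-3/7)·(6−8) + 6·(8−(36/7)) + (-5)·(36/7−6)) = ½·(6/7 + 120/7 + 30/7) = 78/7, so the D-coordinate is (78/7)/39 = 2/7.
[DGF] = ½·(0·(36/7−8) + (-3/7)·(8−0) + (-5)·(0−(36/7))) = ½·(0 − 24/7 + 180/7) = 78/7, so the E-coordinate is 2/7.
[DEG] = ½·(0·(6−(36/7)) + 6·(36/7−0) + (-3/7)·(0−6)) = ½·(0 + 216/7 + 18/7) = 117/7, so the F-coordinate is 3/7.

(2/7, 2/7, 3/7)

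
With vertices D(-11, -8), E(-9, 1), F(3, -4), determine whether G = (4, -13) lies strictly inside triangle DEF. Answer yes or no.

no

Barycentric coordinates of G: (103/118, -65/59, 145/118).
The three coordinates are positive, negative, positive; a point is interior exactly when all three are positive.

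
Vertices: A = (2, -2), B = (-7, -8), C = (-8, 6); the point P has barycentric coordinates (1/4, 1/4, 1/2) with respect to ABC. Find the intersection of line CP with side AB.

(-5/2, -5)

Line CP meets AB where the C-coordinate vanishes; zeroing P's C-weight and renormalizing leaves A, B-weights 1/4 : 1/4 → (1/2, 1/2).
So Q = (1/2)·A + (1/2)·B = (-5/2, -5).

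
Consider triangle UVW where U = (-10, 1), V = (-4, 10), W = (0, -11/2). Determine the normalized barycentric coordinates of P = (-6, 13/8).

Signed area of the reference triangle: [UVW] = ½·((-10)·(10−(-11/2)) + (-4)·(-11/2−1) + 0·(1−10)) = ½·(-155 + 26 + 0) = -129/2.
[PVW] = ½·((-6)·(10−(-11/2)) + (-4)·(-11/2−(13/8)) + 0·(13/8−10)) = ½·(-93 + 57/2 + 0) = -129/4, so the U-coordinate is (-129/4)/(-129/2) = 1/2.
[UPW] = ½·((-10)·(13/8−(-11/2)) + (-6)·(-11/2−1) + 0·(1−(13/8))) = ½·(-285/4 + 39 + 0) = -129/8, so the V-coordinate is 1/4.
[UVP] = ½·((-10)·(10−(13/8)) + (-4)·(13/8−1) + (-6)·(1−10)) = ½·(-335/4 − 5/2 + 54) = -129/8, so the W-coordinate is 1/4.
Check: 1/2 + 1/4 + 1/4 = 1.

(1/2, 1/4, 1/4)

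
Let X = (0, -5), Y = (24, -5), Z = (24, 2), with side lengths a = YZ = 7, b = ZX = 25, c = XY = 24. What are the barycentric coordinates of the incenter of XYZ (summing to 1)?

The incenter has barycentric coordinates proportional to the opposite side lengths: (7 : 25 : 24).
Normalizing by 7+25+24 = 56 gives (1/8, 25/56, 3/7).

(1/8, 25/56, 3/7)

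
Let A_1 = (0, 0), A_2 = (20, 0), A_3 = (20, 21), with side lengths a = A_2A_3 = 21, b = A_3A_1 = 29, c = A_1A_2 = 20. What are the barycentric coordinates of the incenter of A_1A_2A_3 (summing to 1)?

(3/10, 29/70, 2/7)

The incenter has barycentric coordinates proportional to the opposite side lengths: (21 : 29 : 20).
Normalizing by 21+29+20 = 70 gives (3/10, 29/70, 2/7).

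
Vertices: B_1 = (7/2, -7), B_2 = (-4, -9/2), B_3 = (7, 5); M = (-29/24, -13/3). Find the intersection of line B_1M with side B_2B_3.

(-25/9, -31/9)

Barycentric coordinates of M with respect to B_1B_2B_3: (1/4, 2/3, 1/12).
On side B_2B_3 the B_1-coordinate is zero; dropping M's B_1-weight 1/4 and renormalizing the remaining 2/3 : 1/12 gives weights 8/9, 1/9 on B_2, B_3.
N = (8/9)·(-4, -9/2) + (1/9)·(7, 5) = (-25/9, -31/9).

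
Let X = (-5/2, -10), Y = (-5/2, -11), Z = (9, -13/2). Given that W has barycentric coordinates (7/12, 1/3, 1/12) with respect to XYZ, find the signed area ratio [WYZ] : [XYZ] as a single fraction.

The signed ratio [WYZ]/[XYZ] equals the barycentric coordinate of W at vertex X, which is 7/12.

7/12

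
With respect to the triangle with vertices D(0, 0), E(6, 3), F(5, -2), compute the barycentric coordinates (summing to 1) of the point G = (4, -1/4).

Signed area of the reference triangle: [DEF] = ½·(0·(3−(-2)) + 6·(-2−0) + 5·(0−3)) = ½·(0 − 12 − 15) = -27/2.
[GEF] = ½·(4·(3−(-2)) + 6·(-2−(-1/4)) + 5·(-1/4−3)) = ½·(20 − 21/2 − 65/4) = -27/8, so the D-coordinate is (-27/8)/(-27/2) = 1/4.
[DGF] = ½·(0·(-1/4−(-2)) + 4·(-2−0) + 5·(0−(-1/4))) = ½·(0 − 8 + 5/4) = -27/8, so the E-coordinate is 1/4.
[DEG] = ½·(0·(3−(-1/4)) + 6·(-1/4−0) + 4·(0−3)) = ½·(0 − 3/2 − 12) = -27/4, so the F-coordinate is 1/2.
Check: 1/4 + 1/4 + 1/2 = 1.

(1/4, 1/4, 1/2)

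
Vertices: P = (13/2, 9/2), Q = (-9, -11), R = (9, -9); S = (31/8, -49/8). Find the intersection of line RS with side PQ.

(-5/4, -13/4)

Barycentric coordinates of S with respect to PQR: (1/4, 1/4, 1/2).
On side PQ the R-coordinate is zero; dropping S's R-weight 1/2 and renormalizing the remaining 1/4 : 1/4 gives weights 1/2, 1/2 on P, Q.
T = (1/2)·(13/2, 9/2) + (1/2)·(-9, -11) = (-5/4, -13/4).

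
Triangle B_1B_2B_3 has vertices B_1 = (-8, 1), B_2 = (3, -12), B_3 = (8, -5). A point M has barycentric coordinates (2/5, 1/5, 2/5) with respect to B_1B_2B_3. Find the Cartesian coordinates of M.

(3/5, -4)

M = (2/5)·B_1 + (1/5)·B_2 + (2/5)·B_3.
x-coordinate: (2/5)·(-8) + (1/5)·3 + (2/5)·8 = 3/5.
y-coordinate: (2/5)·1 + (1/5)·(-12) + (2/5)·(-5) = -4.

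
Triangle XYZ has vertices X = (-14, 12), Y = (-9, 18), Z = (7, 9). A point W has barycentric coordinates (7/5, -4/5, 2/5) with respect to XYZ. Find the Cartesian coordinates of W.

(-48/5, 6)

W = (7/5)·X + (-4/5)·Y + (2/5)·Z.
x-coordinate: (7/5)·(-14) + (-4/5)·(-9) + (2/5)·7 = -48/5.
y-coordinate: (7/5)·12 + (-4/5)·18 + (2/5)·9 = 6.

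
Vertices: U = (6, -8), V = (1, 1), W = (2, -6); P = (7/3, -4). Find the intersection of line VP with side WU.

(3, -13/2)

Barycentric coordinates of P with respect to UVW: (1/6, 1/3, 1/2).
On side WU the V-coordinate is zero; dropping P's V-weight 1/3 and renormalizing the remaining 1/2 : 1/6 gives weights 3/4, 1/4 on W, U.
Q = (3/4)·(2, -6) + (1/4)·(6, -8) = (3, -13/2).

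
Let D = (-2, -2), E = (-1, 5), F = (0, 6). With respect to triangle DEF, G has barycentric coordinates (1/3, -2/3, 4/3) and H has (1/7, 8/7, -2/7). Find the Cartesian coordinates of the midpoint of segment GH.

Barycentric coordinates of the midpoint are the average: (5/21, 5/21, 11/21).
Converting: (5/21)·D + (5/21)·E + (11/21)·F = (-5/7, 27/7).

(-5/7, 27/7)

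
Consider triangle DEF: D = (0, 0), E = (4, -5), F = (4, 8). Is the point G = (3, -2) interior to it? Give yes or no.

yes

Barycentric coordinates of G: (1/4, 8/13, 7/52).
The three coordinates are positive, positive, positive; a point is interior exactly when all three are positive.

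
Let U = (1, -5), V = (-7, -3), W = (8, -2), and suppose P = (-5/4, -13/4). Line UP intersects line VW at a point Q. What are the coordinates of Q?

(-2, -8/3)

Barycentric coordinates of P with respect to UVW: (1/4, 1/2, 1/4).
On side VW the U-coordinate is zero; dropping P's U-weight 1/4 and renormalizing the remaining 1/2 : 1/4 gives weights 2/3, 1/3 on V, W.
Q = (2/3)·(-7, -3) + (1/3)·(8, -2) = (-2, -8/3).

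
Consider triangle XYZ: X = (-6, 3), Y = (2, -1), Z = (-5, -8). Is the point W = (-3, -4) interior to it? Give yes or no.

Barycentric coordinates of W: (1/6, 13/42, 11/21).
The three coordinates are positive, positive, positive; a point is interior exactly when all three are positive.

yes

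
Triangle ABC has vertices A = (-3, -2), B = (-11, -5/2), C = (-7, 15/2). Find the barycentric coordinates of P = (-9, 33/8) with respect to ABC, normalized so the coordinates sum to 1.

(-1/12, 5/12, 2/3)

Signed area of the reference triangle: [ABC] = ½·((-3)·(-5/2−(15/2)) + (-11)·(15/2−(-2)) + (-7)·(-2−(-5/2))) = ½·(30 − 209/2 − 7/2) = -39.
[PBC] = ½·((-9)·(-5/2−(15/2)) + (-11)·(15/2−(33/8)) + (-7)·(33/8−(-5/2))) = ½·(90 − 297/8 − 371/8) = 13/4, so the A-coordinate is (13/4)/(-39) = -1/12.
[APC] = ½·((-3)·(33/8−(15/2)) + (-9)·(15/2−(-2)) + (-7)·(-2−(33/8))) = ½·(81/8 − 171/2 + 343/8) = -65/4, so the B-coordinate is 5/12.
[ABP] = ½·((-3)·(-5/2−(33/8)) + (-11)·(33/8−(-2)) + (-9)·(-2−(-5/2))) = ½·(159/8 − 539/8 − 9/2) = -26, so the C-coordinate is 2/3.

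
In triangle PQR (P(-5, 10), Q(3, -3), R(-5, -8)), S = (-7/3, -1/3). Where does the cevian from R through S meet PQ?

Barycentric coordinates of S with respect to PQR: (1/3, 1/3, 1/3).
On side PQ the R-coordinate is zero; dropping S's R-weight 1/3 and renormalizing the remaining 1/3 : 1/3 gives weights 1/2, 1/2 on P, Q.
T = (1/2)·(-5, 10) + (1/2)·(3, -3) = (-1, 7/2).

(-1, 7/2)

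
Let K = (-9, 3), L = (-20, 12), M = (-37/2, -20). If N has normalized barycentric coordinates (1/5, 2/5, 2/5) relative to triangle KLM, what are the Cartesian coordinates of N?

N = (1/5)·K + (2/5)·L + (2/5)·M.
x-coordinate: (1/5)·(-9) + (2/5)·(-20) + (2/5)·(-37/2) = -86/5.
y-coordinate: (1/5)·3 + (2/5)·12 + (2/5)·(-20) = -13/5.

(-86/5, -13/5)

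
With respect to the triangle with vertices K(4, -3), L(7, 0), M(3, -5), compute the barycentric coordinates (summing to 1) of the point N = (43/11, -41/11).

(2/11, 2/11, 7/11)

Signed area of the reference triangle: [KLM] = ½·(4·(0−(-5)) + 7·(-5−(-3)) + 3·(-3−0)) = ½·(20 − 14 − 9) = -3/2.
[NLM] = ½·((43/11)·(0−(-5)) + 7·(-5−(-41/11)) + 3·(-41/11−0)) = ½·(215/11 − 98/11 − 123/11) = -3/11, so the K-coordinate is (-3/11)/(-3/2) = 2/11.
[KNM] = ½·(4·(-41/11−(-5)) + (43/11)·(-5−(-3)) + 3·(-3−(-41/11))) = ½·(56/11 − 86/11 + 24/11) = -3/11, so the L-coordinate is 2/11.
[KLN] = ½·(4·(0−(-41/11)) + 7·(-41/11−(-3)) + (43/11)·(-3−0)) = ½·(164/11 − 56/11 − 129/11) = -21/22, so the M-coordinate is 7/11.
Check: 2/11 + 2/11 + 7/11 = 1.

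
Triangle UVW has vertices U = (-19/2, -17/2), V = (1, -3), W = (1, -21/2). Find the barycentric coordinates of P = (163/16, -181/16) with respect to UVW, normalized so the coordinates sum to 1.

Signed area of the reference triangle: [UVW] = ½·((-19/2)·(-3−(-21/2)) + 1·(-21/2−(-17/2)) + 1·(-17/2−(-3))) = ½·(-285/4 − 2 − 11/2) = -315/8.
[PVW] = ½·((163/16)·(-3−(-21/2)) + 1·(-21/2−(-181/16)) + 1·(-181/16−(-3))) = ½·(2445/32 + 13/16 − 133/16) = 2205/64, so the U-coordinate is (2205/64)/(-315/8) = -7/8.
[UPW] = ½·((-19/2)·(-181/16−(-21/2)) + (163/16)·(-21/2−(-17/2)) + 1·(-17/2−(-181/16))) = ½·(247/32 − 163/8 + 45/16) = -315/64, so the V-coordinate is 1/8.
[UVP] = ½·((-19/2)·(-3−(-181/16)) + 1·(-181/16−(-17/2)) + (163/16)·(-17/2−(-3))) = ½·(-2527/32 − 45/16 − 1793/32) = -2205/32, so the W-coordinate is 7/4.

(-7/8, 1/8, 7/4)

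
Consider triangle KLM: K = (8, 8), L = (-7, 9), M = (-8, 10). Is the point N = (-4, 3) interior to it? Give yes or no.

Barycentric coordinates of N: (-3/14, 52/7, -87/14).
The three coordinates are negative, positive, negative; a point is interior exactly when all three are positive.

no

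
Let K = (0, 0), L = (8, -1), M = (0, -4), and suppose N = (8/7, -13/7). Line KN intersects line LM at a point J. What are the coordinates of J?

Barycentric coordinates of N with respect to KLM: (3/7, 1/7, 3/7).
On side LM the K-coordinate is zero; dropping N's K-weight 3/7 and renormalizing the remaining 1/7 : 3/7 gives weights 1/4, 3/4 on L, M.
J = (1/4)·(8, -1) + (3/4)·(0, -4) = (2, -13/4).

(2, -13/4)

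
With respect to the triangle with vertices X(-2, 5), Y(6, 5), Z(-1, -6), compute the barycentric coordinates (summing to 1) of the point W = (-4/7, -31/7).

(1/14, 1/14, 6/7)

Signed area of the reference triangle: [XYZ] = ½·((-2)·(5−(-6)) + 6·(-6−5) + (-1)·(5−5)) = ½·(-22 − 66 + 0) = -44.
[WYZ] = ½·((-4/7)·(5−(-6)) + 6·(-6−(-31/7)) + (-1)·(-31/7−5)) = ½·(-44/7 − 66/7 + 66/7) = -22/7, so the X-coordinate is (-22/7)/(-44) = 1/14.
[XWZ] = ½·((-2)·(-31/7−(-6)) + (-4/7)·(-6−5) + (-1)·(5−(-31/7))) = ½·(-22/7 + 44/7 − 66/7) = -22/7, so the Y-coordinate is 1/14.
[XYW] = ½·((-2)·(5−(-31/7)) + 6·(-31/7−5) + (-4/7)·(5−5)) = ½·(-132/7 − 396/7 + 0) = -264/7, so the Z-coordinate is 6/7.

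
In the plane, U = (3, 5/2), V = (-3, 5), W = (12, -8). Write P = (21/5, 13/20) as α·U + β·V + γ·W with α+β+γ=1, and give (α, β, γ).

(7/10, 1/10, 1/5)

Signed area of the reference triangle: [UVW] = ½·(3·(5−(-8)) + (-3)·(-8−(5/2)) + 12·(5/2−5)) = ½·(39 + 63/2 − 30) = 81/4.
[PVW] = ½·((21/5)·(5−(-8)) + (-3)·(-8−(13/20)) + 12·(13/20−5)) = ½·(273/5 + 519/20 − 261/5) = 567/40, so the U-coordinate is (567/40)/(81/4) = 7/10.
[UPW] = ½·(3·(13/20−(-8)) + (21/5)·(-8−(5/2)) + 12·(5/2−(13/20))) = ½·(519/20 − 441/10 + 111/5) = 81/40, so the V-coordinate is 1/10.
[UVP] = ½·(3·(5−(13/20)) + (-3)·(13/20−(5/2)) + (21/5)·(5/2−5)) = ½·(261/20 + 111/20 − 21/2) = 81/20, so the W-coordinate is 1/5.
Check: 7/10 + 1/10 + 1/5 = 1.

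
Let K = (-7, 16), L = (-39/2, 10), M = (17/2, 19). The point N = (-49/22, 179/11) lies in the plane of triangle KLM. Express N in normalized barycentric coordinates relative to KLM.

(4/11, 2/11, 5/11)

Signed area of the reference triangle: [KLM] = ½·((-7)·(10−19) + (-39/2)·(19−16) + (17/2)·(16−10)) = ½·(63 − 117/2 + 51) = 111/4.
[NLM] = ½·((-49/22)·(10−19) + (-39/2)·(19−(179/11)) + (17/2)·(179/11−10)) = ½·(441/22 − 585/11 + 1173/22) = 111/11, so the K-coordinate is (111/11)/(111/4) = 4/11.
[KNM] = ½·((-7)·(179/11−19) + (-49/22)·(19−16) + (17/2)·(16−(179/11))) = ½·(210/11 − 147/22 − 51/22) = 111/22, so the L-coordinate is 2/11.
[KLN] = ½·((-7)·(10−(179/11)) + (-39/2)·(179/11−16) + (-49/22)·(16−10)) = ½·(483/11 − 117/22 − 147/11) = 555/44, so the M-coordinate is 5/11.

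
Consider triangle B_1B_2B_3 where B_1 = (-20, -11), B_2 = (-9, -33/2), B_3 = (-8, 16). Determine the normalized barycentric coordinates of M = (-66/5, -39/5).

Signed area of the reference triangle: [B_1B_2B_3] = ½·((-20)·(-33/2−16) + (-9)·(16−(-11)) + (-8)·(-11−(-33/2))) = ½·(650 − 243 − 44) = 363/2.
[MB_2B_3] = ½·((-66/5)·(-33/2−16) + (-9)·(16−(-39/5)) + (-8)·(-39/5−(-33/2))) = ½·(429 − 1071/5 − 348/5) = 363/5, so the B_1-coordinate is (363/5)/(363/2) = 2/5.
[B_1MB_3] = ½·((-20)·(-39/5−16) + (-66/5)·(16−(-11)) + (-8)·(-11−(-39/5))) = ½·(476 − 1782/5 + 128/5) = 363/5, so the B_2-coordinate is 2/5.
[B_1B_2M] = ½·((-20)·(-33/2−(-39/5)) + (-9)·(-39/5−(-11)) + (-66/5)·(-11−(-33/2))) = ½·(174 − 144/5 − 363/5) = 363/10, so the B_3-coordinate is 1/5.
Check: 2/5 + 2/5 + 1/5 = 1.

(2/5, 2/5, 1/5)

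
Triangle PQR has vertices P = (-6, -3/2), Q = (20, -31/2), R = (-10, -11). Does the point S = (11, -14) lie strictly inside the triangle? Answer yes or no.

Barycentric coordinates of S: (3/202, 141/202, 29/101).
The three coordinates are positive, positive, positive; a point is interior exactly when all three are positive.

yes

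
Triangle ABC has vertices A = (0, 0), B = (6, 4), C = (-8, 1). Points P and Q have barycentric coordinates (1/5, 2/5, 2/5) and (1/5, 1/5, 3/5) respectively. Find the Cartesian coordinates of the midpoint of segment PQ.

Barycentric coordinates of the midpoint are the average: (1/5, 3/10, 1/2).
Converting: (1/5)·A + (3/10)·B + (1/2)·C = (-11/5, 17/10).

(-11/5, 17/10)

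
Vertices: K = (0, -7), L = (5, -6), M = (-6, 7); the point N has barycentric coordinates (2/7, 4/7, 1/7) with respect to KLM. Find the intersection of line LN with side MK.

Line LN meets MK where the L-coordinate vanishes; zeroing N's L-weight and renormalizing leaves M, K-weights 1/7 : 2/7 → (1/3, 2/3).
So J = (1/3)·M + (2/3)·K = (-2, -7/3).

(-2, -7/3)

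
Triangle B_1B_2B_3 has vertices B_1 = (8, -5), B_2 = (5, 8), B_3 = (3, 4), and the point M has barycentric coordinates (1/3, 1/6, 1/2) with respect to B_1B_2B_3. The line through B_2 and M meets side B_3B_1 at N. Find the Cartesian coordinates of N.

(5, 2/5)

Line B_2M meets B_3B_1 where the B_2-coordinate vanishes; zeroing M's B_2-weight and renormalizing leaves B_3, B_1-weights 1/2 : 1/3 → (3/5, 2/5).
So N = (3/5)·B_3 + (2/5)·B_1 = (5, 2/5).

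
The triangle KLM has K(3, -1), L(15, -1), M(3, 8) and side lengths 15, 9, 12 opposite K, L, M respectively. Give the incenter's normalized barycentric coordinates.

(5/12, 1/4, 1/3)

The incenter has barycentric coordinates proportional to the opposite side lengths: (15 : 9 : 12).
Normalizing by 15+9+12 = 36 gives (5/12, 1/4, 1/3).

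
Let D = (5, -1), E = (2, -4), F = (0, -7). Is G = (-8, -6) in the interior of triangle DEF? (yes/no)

Barycentric coordinates of G: (-26/3, 53/3, -8).
The three coordinates are negative, positive, negative; a point is interior exactly when all three are positive.

no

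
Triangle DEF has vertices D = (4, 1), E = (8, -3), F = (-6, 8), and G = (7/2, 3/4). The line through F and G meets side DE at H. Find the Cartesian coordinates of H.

(20/3, -5/3)

Barycentric coordinates of G with respect to DEF: (1/4, 1/2, 1/4).
On side DE the F-coordinate is zero; dropping G's F-weight 1/4 and renormalizing the remaining 1/4 : 1/2 gives weights 1/3, 2/3 on D, E.
H = (1/3)·(4, 1) + (2/3)·(8, -3) = (20/3, -5/3).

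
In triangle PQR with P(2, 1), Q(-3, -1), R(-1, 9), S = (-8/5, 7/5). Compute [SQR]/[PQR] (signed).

1/5

[PQR] = ½·(2·(-1−9) + (-3)·(9−1) + (-1)·(1−(-1))) = ½·(-20 − 24 − 2) = -23.
[SQR] = ½·((-8/5)·(-1−9) + (-3)·(9−(7/5)) + (-1)·(7/5−(-1))) = ½·(16 − 114/5 − 12/5) = -23/5, so the ratio is (-23/5)/(-23) = 1/5.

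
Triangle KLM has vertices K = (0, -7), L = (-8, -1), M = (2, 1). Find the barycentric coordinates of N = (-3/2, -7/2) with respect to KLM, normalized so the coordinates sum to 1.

(1/2, 1/4, 1/4)

Signed area of the reference triangle: [KLM] = ½·(0·(-1−1) + (-8)·(1−(-7)) + 2·(-7−(-1))) = ½·(0 − 64 − 12) = -38.
[NLM] = ½·((-3/2)·(-1−1) + (-8)·(1−(-7/2)) + 2·(-7/2−(-1))) = ½·(3 − 36 − 5) = -19, so the K-coordinate is (-19)/(-38) = 1/2.
[KNM] = ½·(0·(-7/2−1) + (-3/2)·(1−(-7)) + 2·(-7−(-7/2))) = ½·(0 − 12 − 7) = -19/2, so the L-coordinate is 1/4.
[KLN] = ½·(0·(-1−(-7/2)) + (-8)·(-7/2−(-7)) + (-3/2)·(-7−(-1))) = ½·(0 − 28 + 9) = -19/2, so the M-coordinate is 1/4.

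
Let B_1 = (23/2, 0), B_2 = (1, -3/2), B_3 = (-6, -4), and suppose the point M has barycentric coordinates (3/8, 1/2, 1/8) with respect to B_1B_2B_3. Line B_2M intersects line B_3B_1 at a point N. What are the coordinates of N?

(57/8, -1)

Line B_2M meets B_3B_1 where the B_2-coordinate vanishes; zeroing M's B_2-weight and renormalizing leaves B_3, B_1-weights 1/8 : 3/8 → (1/4, 3/4).
So N = (1/4)·B_3 + (3/4)·B_1 = (57/8, -1).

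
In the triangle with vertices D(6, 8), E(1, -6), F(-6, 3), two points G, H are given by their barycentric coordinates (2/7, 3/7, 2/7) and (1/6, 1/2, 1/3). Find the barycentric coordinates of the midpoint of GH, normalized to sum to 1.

Since both coordinate triples sum to 1, the midpoint's barycentrics are the componentwise average.
(2/7+1/6)/2 = 19/84; similarly 13/28 and 13/42.

(19/84, 13/28, 13/42)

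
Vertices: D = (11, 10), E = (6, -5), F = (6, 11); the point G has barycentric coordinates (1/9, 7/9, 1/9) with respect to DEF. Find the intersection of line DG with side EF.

Line DG meets EF where the D-coordinate vanishes; zeroing G's D-weight and renormalizing leaves E, F-weights 7/9 : 1/9 → (7/8, 1/8).
So H = (7/8)·E + (1/8)·F = (6, -3).

(6, -3)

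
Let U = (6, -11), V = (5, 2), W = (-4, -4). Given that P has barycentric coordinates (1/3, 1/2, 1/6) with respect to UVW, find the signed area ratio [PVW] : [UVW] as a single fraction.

The signed ratio [PVW]/[UVW] equals the barycentric coordinate of P at vertex U, which is 1/3.

1/3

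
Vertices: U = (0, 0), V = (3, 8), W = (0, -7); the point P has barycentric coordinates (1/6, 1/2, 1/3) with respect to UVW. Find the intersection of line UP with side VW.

(9/5, 2)

Line UP meets VW where the U-coordinate vanishes; zeroing P's U-weight and renormalizing leaves V, W-weights 1/2 : 1/3 → (3/5, 2/5).
So Q = (3/5)·V + (2/5)·W = (9/5, 2).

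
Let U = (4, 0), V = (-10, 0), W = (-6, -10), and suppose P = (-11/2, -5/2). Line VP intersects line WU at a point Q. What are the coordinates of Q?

Barycentric coordinates of P with respect to UVW: (1/4, 1/2, 1/4).
On side WU the V-coordinate is zero; dropping P's V-weight 1/2 and renormalizing the remaining 1/4 : 1/4 gives weights 1/2, 1/2 on W, U.
Q = (1/2)·(-6, -10) + (1/2)·(4, 0) = (-1, -5).

(-1, -5)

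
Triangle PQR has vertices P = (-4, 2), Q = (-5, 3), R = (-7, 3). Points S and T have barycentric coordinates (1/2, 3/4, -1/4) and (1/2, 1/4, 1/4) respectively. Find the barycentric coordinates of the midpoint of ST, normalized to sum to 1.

Since both coordinate triples sum to 1, the midpoint's barycentrics are the componentwise average.
(1/2+1/2)/2 = 1/2; similarly 1/2 and 0.

(1/2, 1/2, 0)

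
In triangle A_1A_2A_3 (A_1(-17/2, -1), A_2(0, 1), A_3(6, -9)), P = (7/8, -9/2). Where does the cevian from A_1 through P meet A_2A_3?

(4, -17/3)

Barycentric coordinates of P with respect to A_1A_2A_3: (1/4, 1/4, 1/2).
On side A_2A_3 the A_1-coordinate is zero; dropping P's A_1-weight 1/4 and renormalizing the remaining 1/4 : 1/2 gives weights 1/3, 2/3 on A_2, A_3.
Q = (1/3)·(0, 1) + (2/3)·(6, -9) = (4, -17/3).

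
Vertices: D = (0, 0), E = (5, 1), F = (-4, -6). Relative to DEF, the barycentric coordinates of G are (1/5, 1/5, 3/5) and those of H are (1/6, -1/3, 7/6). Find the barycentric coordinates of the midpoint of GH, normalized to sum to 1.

(11/60, -1/15, 53/60)

Since both coordinate triples sum to 1, the midpoint's barycentrics are the componentwise average.
(1/5+1/6)/2 = 11/60; similarly -1/15 and 53/60.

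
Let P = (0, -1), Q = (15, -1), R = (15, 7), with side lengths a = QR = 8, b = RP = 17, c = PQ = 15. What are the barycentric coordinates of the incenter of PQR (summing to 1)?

The incenter has barycentric coordinates proportional to the opposite side lengths: (8 : 17 : 15).
Normalizing by 8+17+15 = 40 gives (1/5, 17/40, 3/8).

(1/5, 17/40, 3/8)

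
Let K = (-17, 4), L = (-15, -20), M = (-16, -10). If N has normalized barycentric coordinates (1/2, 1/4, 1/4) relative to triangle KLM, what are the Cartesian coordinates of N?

N = (1/2)·K + (1/4)·L + (1/4)·M.
x-coordinate: (1/2)·(-17) + (1/4)·(-15) + (1/4)·(-16) = -65/4.
y-coordinate: (1/2)·4 + (1/4)·(-20) + (1/4)·(-10) = -11/2.

(-65/4, -11/2)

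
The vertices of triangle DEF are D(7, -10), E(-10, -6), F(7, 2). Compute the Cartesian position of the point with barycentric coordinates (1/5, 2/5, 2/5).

G = (1/5)·D + (2/5)·E + (2/5)·F.
x-coordinate: (1/5)·7 + (2/5)·(-10) + (2/5)·7 = 1/5.
y-coordinate: (1/5)·(-10) + (2/5)·(-6) + (2/5)·2 = -18/5.

(1/5, -18/5)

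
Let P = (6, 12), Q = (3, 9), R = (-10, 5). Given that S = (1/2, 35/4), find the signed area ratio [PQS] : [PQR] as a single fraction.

[PQR] = ½·(6·(9−5) + 3·(5−12) + (-10)·(12−9)) = ½·(24 − 21 − 30) = -27/2.
[PQS] = ½·(6·(9−(35/4)) + 3·(35/4−12) + (1/2)·(12−9)) = ½·(3/2 − 39/4 + 3/2) = -27/8, so the ratio is (-27/8)/(-27/2) = 1/4.

1/4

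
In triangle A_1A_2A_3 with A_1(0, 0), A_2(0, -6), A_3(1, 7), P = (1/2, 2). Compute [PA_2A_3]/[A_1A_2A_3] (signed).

[A_1A_2A_3] = ½·(0·(-6−7) + 0·(7−0) + 1·(0−(-6))) = ½·(0 + 0 + 6) = 3.
[PA_2A_3] = ½·((1/2)·(-6−7) + 0·(7−2) + 1·(2−(-6))) = ½·(-13/2 + 0 + 8) = 3/4, so the ratio is (3/4)/3 = 1/4.

1/4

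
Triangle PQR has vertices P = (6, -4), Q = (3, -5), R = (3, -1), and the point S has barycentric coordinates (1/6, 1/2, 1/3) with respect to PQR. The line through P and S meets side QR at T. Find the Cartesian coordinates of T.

Line PS meets QR where the P-coordinate vanishes; zeroing S's P-weight and renormalizing leaves Q, R-weights 1/2 : 1/3 → (3/5, 2/5).
So T = (3/5)·Q + (2/5)·R = (3, -17/5).

(3, -17/5)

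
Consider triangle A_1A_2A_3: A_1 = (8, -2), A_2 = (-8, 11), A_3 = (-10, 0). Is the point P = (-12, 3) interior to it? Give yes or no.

no

Barycentric coordinates of P: (-14/101, 25/101, 90/101).
The three coordinates are negative, positive, positive; a point is interior exactly when all three are positive.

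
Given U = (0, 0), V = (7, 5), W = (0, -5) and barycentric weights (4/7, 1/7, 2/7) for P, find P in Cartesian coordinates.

(1, -5/7)

P = (4/7)·U + (1/7)·V + (2/7)·W.
x-coordinate: (4/7)·0 + (1/7)·7 + (2/7)·0 = 1.
y-coordinate: (4/7)·0 + (1/7)·5 + (2/7)·(-5) = -5/7.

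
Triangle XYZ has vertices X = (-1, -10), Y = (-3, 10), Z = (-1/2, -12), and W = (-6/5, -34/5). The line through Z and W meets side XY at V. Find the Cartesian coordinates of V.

(-5/3, -10/3)

Barycentric coordinates of W with respect to XYZ: (2/5, 1/5, 2/5).
On side XY the Z-coordinate is zero; dropping W's Z-weight 2/5 and renormalizing the remaining 2/5 : 1/5 gives weights 2/3, 1/3 on X, Y.
V = (2/3)·(-1, -10) + (1/3)·(-3, 10) = (-5/3, -10/3).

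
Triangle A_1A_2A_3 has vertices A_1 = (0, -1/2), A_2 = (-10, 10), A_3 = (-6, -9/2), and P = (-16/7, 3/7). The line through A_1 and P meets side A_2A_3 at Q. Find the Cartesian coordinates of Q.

(-8, 11/4)

Barycentric coordinates of P with respect to A_1A_2A_3: (5/7, 1/7, 1/7).
On side A_2A_3 the A_1-coordinate is zero; dropping P's A_1-weight 5/7 and renormalizing the remaining 1/7 : 1/7 gives weights 1/2, 1/2 on A_2, A_3.
Q = (1/2)·(-10, 10) + (1/2)·(-6, -9/2) = (-8, 11/4).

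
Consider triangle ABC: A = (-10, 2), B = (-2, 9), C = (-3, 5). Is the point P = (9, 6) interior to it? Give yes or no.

no

Barycentric coordinates of P: (-47/25, -29/25, 101/25).
The three coordinates are negative, negative, positive; a point is interior exactly when all three are positive.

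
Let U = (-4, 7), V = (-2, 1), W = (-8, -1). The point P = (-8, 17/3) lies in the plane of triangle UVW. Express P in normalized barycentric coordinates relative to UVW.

Signed area of the reference triangle: [UVW] = ½·((-4)·(1−(-1)) + (-2)·(-1−7) + (-8)·(7−1)) = ½·(-8 + 16 − 48) = -20.
[PVW] = ½·((-8)·(1−(-1)) + (-2)·(-1−(17/3)) + (-8)·(17/3−1)) = ½·(-16 + 40/3 − 112/3) = -20, so the U-coordinate is (-20)/(-20) = 1.
[UPW] = ½·((-4)·(17/3−(-1)) + (-8)·(-1−7) + (-8)·(7−(17/3))) = ½·(-80/3 + 64 − 32/3) = 40/3, so the V-coordinate is -2/3.
[UVP] = ½·((-4)·(1−(17/3)) + (-2)·(17/3−7) + (-8)·(7−1)) = ½·(56/3 + 8/3 − 48) = -40/3, so the W-coordinate is 2/3.
Check: 1 − 2/3 + 2/3 = 1.

(1, -2/3, 2/3)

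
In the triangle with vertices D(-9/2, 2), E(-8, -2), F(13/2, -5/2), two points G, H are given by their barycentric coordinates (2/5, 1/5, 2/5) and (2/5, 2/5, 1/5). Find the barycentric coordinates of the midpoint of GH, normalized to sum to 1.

Since both coordinate triples sum to 1, the midpoint's barycentrics are the componentwise average.
(2/5+2/5)/2 = 2/5; similarly 3/10 and 3/10.

(2/5, 3/10, 3/10)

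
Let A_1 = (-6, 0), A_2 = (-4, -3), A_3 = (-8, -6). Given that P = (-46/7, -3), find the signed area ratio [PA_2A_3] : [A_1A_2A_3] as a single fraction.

[A_1A_2A_3] = ½·((-6)·(-3−(-6)) + (-4)·(-6−0) + (-8)·(0−(-3))) = ½·(-18 + 24 − 24) = -9.
[PA_2A_3] = ½·((-46/7)·(-3−(-6)) + (-4)·(-6−(-3)) + (-8)·(-3−(-3))) = ½·(-138/7 + 12 + 0) = -27/7, so the ratio is (-27/7)/(-9) = 3/7.

3/7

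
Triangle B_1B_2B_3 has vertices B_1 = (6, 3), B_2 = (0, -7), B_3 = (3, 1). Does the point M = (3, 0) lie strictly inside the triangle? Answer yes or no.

Barycentric coordinates of M: (1/6, 1/6, 2/3).
The three coordinates are positive, positive, positive; a point is interior exactly when all three are positive.

yes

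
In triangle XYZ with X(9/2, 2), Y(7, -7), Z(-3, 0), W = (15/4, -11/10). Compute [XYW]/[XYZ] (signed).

[XYZ] = ½·((9/2)·(-7−0) + 7·(0−2) + (-3)·(2−(-7))) = ½·(-63/2 − 14 − 27) = -145/4.
[XYW] = ½·((9/2)·(-7−(-11/10)) + 7·(-11/10−2) + (15/4)·(2−(-7))) = ½·(-531/20 − 217/10 + 135/4) = -29/4, so the ratio is (-29/4)/(-145/4) = 1/5.

1/5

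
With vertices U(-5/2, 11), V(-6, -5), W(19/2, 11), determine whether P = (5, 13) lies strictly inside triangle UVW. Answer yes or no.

no

Barycentric coordinates of P: (103/192, -1/8, 113/192).
The three coordinates are positive, negative, positive; a point is interior exactly when all three are positive.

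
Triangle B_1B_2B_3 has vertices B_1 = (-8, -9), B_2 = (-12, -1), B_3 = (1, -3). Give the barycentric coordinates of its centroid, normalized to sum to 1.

The centroid is the average of the vertices, so each weight is 1/3.

(1/3, 1/3, 1/3)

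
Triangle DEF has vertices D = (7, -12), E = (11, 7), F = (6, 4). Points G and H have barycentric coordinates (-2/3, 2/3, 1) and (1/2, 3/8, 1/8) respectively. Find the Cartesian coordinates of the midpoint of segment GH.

Barycentric coordinates of the midpoint are the average: (-1/12, 25/48, 9/16).
Converting: (-1/12)·D + (25/48)·E + (9/16)·F = (409/48, 331/48).

(409/48, 331/48)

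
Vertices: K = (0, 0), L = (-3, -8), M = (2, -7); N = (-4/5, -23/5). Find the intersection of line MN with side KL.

Barycentric coordinates of N with respect to KLM: (2/5, 2/5, 1/5).
On side KL the M-coordinate is zero; dropping N's M-weight 1/5 and renormalizing the remaining 2/5 : 2/5 gives weights 1/2, 1/2 on K, L.
J = (1/2)·(0, 0) + (1/2)·(-3, -8) = (-3/2, -4).

(-3/2, -4)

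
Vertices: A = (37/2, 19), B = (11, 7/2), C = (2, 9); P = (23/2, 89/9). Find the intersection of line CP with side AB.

(199/14, 71/7)

Barycentric coordinates of P with respect to ABC: (1/3, 4/9, 2/9).
On side AB the C-coordinate is zero; dropping P's C-weight 2/9 and renormalizing the remaining 1/3 : 4/9 gives weights 3/7, 4/7 on A, B.
Q = (3/7)·(37/2, 19) + (4/7)·(11, 7/2) = (199/14, 71/7).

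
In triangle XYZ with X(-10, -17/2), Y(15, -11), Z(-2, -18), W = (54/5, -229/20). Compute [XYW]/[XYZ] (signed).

1/10

[XYZ] = ½·((-10)·(-11−(-18)) + 15·(-18−(-17/2)) + (-2)·(-17/2−(-11))) = ½·(-70 − 285/2 − 5) = -435/4.
[XYW] = ½·((-10)·(-11−(-229/20)) + 15·(-229/20−(-17/2)) + (54/5)·(-17/2−(-11))) = ½·(-9/2 − 177/4 + 27) = -87/8, so the ratio is (-87/8)/(-435/4) = 1/10.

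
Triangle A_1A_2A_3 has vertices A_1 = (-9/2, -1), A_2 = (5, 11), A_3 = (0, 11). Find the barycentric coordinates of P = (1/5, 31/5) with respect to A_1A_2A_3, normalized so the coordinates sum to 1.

Signed area of the reference triangle: [A_1A_2A_3] = ½·((-9/2)·(11−11) + 5·(11−(-1)) + 0·(-1−11)) = ½·(0 + 60 + 0) = 30.
[PA_2A_3] = ½·((1/5)·(11−11) + 5·(11−(31/5)) + 0·(31/5−11)) = ½·(0 + 24 + 0) = 12, so the A_1-coordinate is 12/30 = 2/5.
[A_1PA_3] = ½·((-9/2)·(31/5−11) + (1/5)·(11−(-1)) + 0·(-1−(31/5))) = ½·(108/5 + 12/5 + 0) = 12, so the A_2-coordinate is 2/5.
[A_1A_2P] = ½·((-9/2)·(11−(31/5)) + 5·(31/5−(-1)) + (1/5)·(-1−11)) = ½·(-108/5 + 36 − 12/5) = 6, so the A_3-coordinate is 1/5.
Check: 2/5 + 2/5 + 1/5 = 1.

(2/5, 2/5, 1/5)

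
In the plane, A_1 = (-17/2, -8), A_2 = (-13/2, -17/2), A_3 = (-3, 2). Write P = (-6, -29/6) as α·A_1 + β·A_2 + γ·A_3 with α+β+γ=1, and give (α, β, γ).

(1/3, 1/3, 1/3)

Signed area of the reference triangle: [A_1A_2A_3] = ½·((-17/2)·(-17/2−2) + (-13/2)·(2−(-8)) + (-3)·(-8−(-17/2))) = ½·(357/4 − 65 − 3/2) = 91/8.
[PA_2A_3] = ½·((-6)·(-17/2−2) + (-13/2)·(2−(-29/6)) + (-3)·(-29/6−(-17/2))) = ½·(63 − 533/12 − 11) = 91/24, so the A_1-coordinate is (91/24)/(91/8) = 1/3.
[A_1PA_3] = ½·((-17/2)·(-29/6−2) + (-6)·(2−(-8)) + (-3)·(-8−(-29/6))) = ½·(697/12 − 60 + 19/2) = 91/24, so the A_2-coordinate is 1/3.
[A_1A_2P] = ½·((-17/2)·(-17/2−(-29/6)) + (-13/2)·(-29/6−(-8)) + (-6)·(-8−(-17/2))) = ½·(187/6 − 247/12 − 3) = 91/24, so the A_3-coordinate is 1/3.
Check: 1/3 + 1/3 + 1/3 = 1.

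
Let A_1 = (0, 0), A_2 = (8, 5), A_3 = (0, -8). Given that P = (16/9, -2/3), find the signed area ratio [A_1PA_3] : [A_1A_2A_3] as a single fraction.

2/9

[A_1A_2A_3] = ½·(0·(5−(-8)) + 8·(-8−0) + 0·(0−5)) = ½·(0 − 64 + 0) = -32.
[A_1PA_3] = ½·(0·(-2/3−(-8)) + (16/9)·(-8−0) + 0·(0−(-2/3))) = ½·(0 − 128/9 + 0) = -64/9, so the ratio is (-64/9)/(-32) = 2/9.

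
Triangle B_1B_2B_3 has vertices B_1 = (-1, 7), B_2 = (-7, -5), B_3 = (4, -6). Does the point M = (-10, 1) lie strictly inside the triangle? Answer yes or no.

Barycentric coordinates of M: (21/46, 49/46, -12/23).
The three coordinates are positive, positive, negative; a point is interior exactly when all three are positive.

no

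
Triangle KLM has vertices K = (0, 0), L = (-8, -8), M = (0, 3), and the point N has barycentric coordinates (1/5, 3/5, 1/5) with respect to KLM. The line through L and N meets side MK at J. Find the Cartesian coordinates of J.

(0, 3/2)

Line LN meets MK where the L-coordinate vanishes; zeroing N's L-weight and renormalizing leaves M, K-weights 1/5 : 1/5 → (1/2, 1/2).
So J = (1/2)·M + (1/2)·K = (0, 3/2).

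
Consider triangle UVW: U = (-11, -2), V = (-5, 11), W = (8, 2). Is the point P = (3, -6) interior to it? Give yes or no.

Barycentric coordinates of P: (149/223, -132/223, 206/223).
The three coordinates are positive, negative, positive; a point is interior exactly when all three are positive.

no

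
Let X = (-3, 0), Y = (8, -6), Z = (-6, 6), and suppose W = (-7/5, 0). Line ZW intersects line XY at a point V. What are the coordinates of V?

(-1/4, -3/2)

Barycentric coordinates of W with respect to XYZ: (3/5, 1/5, 1/5).
On side XY the Z-coordinate is zero; dropping W's Z-weight 1/5 and renormalizing the remaining 3/5 : 1/5 gives weights 3/4, 1/4 on X, Y.
V = (3/4)·(-3, 0) + (1/4)·(8, -6) = (-1/4, -3/2).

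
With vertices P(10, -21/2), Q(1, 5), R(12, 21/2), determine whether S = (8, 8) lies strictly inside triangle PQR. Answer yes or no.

Barycentric coordinates of S: (1/40, 79/220, 271/440).
The three coordinates are positive, positive, positive; a point is interior exactly when all three are positive.

yes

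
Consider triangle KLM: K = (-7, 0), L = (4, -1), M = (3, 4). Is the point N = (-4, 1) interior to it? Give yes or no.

yes

Barycentric coordinates of N: (19/27, 1/27, 7/27).
The three coordinates are positive, positive, positive; a point is interior exactly when all three are positive.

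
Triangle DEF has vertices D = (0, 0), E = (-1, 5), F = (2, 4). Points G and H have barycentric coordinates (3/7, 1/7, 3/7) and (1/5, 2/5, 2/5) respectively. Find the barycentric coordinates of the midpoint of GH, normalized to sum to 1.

Since both coordinate triples sum to 1, the midpoint's barycentrics are the componentwise average.
(3/7+1/5)/2 = 11/35; similarly 19/70 and 29/70.

(11/35, 19/70, 29/70)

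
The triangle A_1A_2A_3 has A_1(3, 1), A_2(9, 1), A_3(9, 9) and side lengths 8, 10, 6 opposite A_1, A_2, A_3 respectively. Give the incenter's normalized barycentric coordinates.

(1/3, 5/12, 1/4)

The incenter has barycentric coordinates proportional to the opposite side lengths: (8 : 10 : 6).
Normalizing by 8+10+6 = 24 gives (1/3, 5/12, 1/4).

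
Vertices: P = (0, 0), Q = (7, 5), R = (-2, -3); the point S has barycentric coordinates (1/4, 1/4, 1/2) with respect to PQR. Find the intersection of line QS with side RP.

(-4/3, -2)

Line QS meets RP where the Q-coordinate vanishes; zeroing S's Q-weight and renormalizing leaves R, P-weights 1/2 : 1/4 → (2/3, 1/3).
So T = (2/3)·R + (1/3)·P = (-4/3, -2).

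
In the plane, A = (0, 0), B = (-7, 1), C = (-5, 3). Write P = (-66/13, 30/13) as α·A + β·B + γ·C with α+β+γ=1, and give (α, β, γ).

(1/13, 3/13, 9/13)

Signed area of the reference triangle: [ABC] = ½·(0·(1−3) + (-7)·(3−0) + (-5)·(0−1)) = ½·(0 − 21 + 5) = -8.
[PBC] = ½·((-66/13)·(1−3) + (-7)·(3−(30/13)) + (-5)·(30/13−1)) = ½·(132/13 − 63/13 − 85/13) = -8/13, so the A-coordinate is (-8/13)/(-8) = 1/13.
[APC] = ½·(0·(30/13−3) + (-66/13)·(3−0) + (-5)·(0−(30/13))) = ½·(0 − 198/13 + 150/13) = -24/13, so the B-coordinate is 3/13.
[ABP] = ½·(0·(1−(30/13)) + (-7)·(30/13−0) + (-66/13)·(0−1)) = ½·(0 − 210/13 + 66/13) = -72/13, so the C-coordinate is 9/13.
Check: 1/13 + 3/13 + 9/13 = 1.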